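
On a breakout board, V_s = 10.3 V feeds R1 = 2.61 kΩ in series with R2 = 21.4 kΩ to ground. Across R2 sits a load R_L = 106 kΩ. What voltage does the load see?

R2 ‖ R_L = (21.4 × 106)/(21.4 + 106) = 17.81 kΩ.
Voltage divider with the loaded lower leg: V_out = 10.3 × 17.81/(2.61 + 17.81) = 10.3 × 0.8722 = 8.983 V.

V_out ≈ 8.98 V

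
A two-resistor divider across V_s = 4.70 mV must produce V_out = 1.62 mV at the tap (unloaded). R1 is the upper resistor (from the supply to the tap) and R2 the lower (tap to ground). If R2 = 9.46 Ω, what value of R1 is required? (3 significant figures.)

V_out/V_s = R2/(R1+R2) = 0.3447.
So R1 = R2 · (V_s/V_out − 1) = 9.46 × (4.70/1.62 − 1) = 9.46 × 1.901 = 17.99 Ω.

R1 ≈ 18.0 Ω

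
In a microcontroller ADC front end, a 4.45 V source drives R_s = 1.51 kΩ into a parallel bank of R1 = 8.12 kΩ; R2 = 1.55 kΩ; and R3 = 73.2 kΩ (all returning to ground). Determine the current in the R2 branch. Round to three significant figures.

I ≈ 1.32 mA

Equivalent of the parallel group: R_p = 1.279 kΩ.
Node voltage V_A = V_CC · R_p/(R_s + R_p) = 4.45 × 0.4586 = 2.041 V.
I(R2) = V_A / R2 = 2.041/1.55 = 1.316 mA.
(Check via current divider: I_total = 1.596 mA; share G_k/ΣG = 0.8250 → same result.)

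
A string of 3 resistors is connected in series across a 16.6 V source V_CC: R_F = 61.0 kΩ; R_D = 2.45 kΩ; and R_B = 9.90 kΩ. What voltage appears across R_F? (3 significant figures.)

ΣR = 61.0 + 2.45 + 9.90 = 73.35 kΩ.
By the voltage-divider rule, V = 16.6 × 61.00/73.35 = 13.81 V.

V ≈ 13.8 V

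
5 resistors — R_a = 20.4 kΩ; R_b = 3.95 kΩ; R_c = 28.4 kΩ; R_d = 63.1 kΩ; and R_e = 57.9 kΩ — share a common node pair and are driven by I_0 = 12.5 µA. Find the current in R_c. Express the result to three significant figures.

I ≈ 1.19 µA

ΣG = 1/20.4 + 1/3.95 + 1/28.4 + 1/63.1 + 1/57.9 = 0.3705.
Current divider: I(R_c) = I_0 · G_k/ΣG = 12.5 × (0.03521/0.3705) = 12.5 × 0.09503 = 1.188 µA.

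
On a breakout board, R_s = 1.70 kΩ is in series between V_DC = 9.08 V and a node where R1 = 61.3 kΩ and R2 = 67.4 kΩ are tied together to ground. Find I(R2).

Equivalent of the parallel group: R_p = 32.10 kΩ.
V_A = 9.08 × 32.10/33.80 = 8.623 V.
I(R2) = V_A / R2 = 8.623/67.4 = 0.1279 mA.

I ≈ 0.128 mA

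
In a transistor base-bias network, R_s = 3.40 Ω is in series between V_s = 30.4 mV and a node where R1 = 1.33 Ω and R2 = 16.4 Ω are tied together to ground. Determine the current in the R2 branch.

I ≈ 0.493 mA

Parallel bank: R_p = 1/(1/1.33 + 1/16.4) = 1.230 Ω.
V_A by voltage divider: V_A = 30.4 × 1.230/(3.40 + 1.230) = 8.077 mV.
I(R2) = V_A / R2 = 8.077/16.4 = 0.4925 mA.
(Equivalently: I_total = 6.566 mA, then current-divider fraction G_k/ΣG = 0.07501.)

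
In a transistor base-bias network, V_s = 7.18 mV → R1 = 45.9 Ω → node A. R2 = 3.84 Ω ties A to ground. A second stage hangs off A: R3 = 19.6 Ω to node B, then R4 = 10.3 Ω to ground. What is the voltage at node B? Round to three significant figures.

The second stage (R3 + R4 = 29.90 Ω) loads node A in parallel with R2.
Effective lower resistance at A: R2 ‖ 29.90 = 3.403 Ω.
First divider: V_A = V_s · 3.403/(45.9 + 3.403) = 0.4956 mV.
Then the unloaded second divider: V_B = V_A × R4/(R3+R4) = 0.4956 × 0.3445 = 0.1707 mV.

V_B ≈ 0.171 mV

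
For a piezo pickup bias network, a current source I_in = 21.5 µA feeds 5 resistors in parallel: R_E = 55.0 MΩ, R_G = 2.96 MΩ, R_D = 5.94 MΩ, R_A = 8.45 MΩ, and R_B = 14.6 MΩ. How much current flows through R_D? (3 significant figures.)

I ≈ 5.09 µA

Total conductance ΣG = 1/55.0 + 1/2.96 + 1/5.94 + 1/8.45 + 1/14.6 = 0.7112 (units of 1/MΩ).
Current divider: I(R_D) = I_in · G_k/ΣG = 21.5 × (0.1684/0.7112) = 21.5 × 0.2367 = 5.089 µA.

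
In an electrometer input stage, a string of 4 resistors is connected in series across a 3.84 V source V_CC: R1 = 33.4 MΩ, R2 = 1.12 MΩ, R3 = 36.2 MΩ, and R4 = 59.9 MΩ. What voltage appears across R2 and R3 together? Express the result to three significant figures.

V ≈ 1.10 V

Total series resistance ΣR = 33.4 + 1.12 + 36.2 + 59.9 = 130.6 MΩ.
R_{R2..R3} = 1.12 + 36.2 = 37.32 MΩ.
Voltage divider: V = V_CC · (37.32 / 130.6) = 3.84 × 0.2857 = 1.097 V.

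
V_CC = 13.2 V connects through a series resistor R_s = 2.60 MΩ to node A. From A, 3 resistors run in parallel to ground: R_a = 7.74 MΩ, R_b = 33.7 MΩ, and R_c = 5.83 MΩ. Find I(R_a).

I ≈ 0.917 µA

Equivalent of the parallel group: R_p = 3.027 MΩ.
V_A = 13.2 × 3.027/5.627 = 7.100 V.
I(R_a) = V_A / R_a = 7.100/7.74 = 0.9174 µA.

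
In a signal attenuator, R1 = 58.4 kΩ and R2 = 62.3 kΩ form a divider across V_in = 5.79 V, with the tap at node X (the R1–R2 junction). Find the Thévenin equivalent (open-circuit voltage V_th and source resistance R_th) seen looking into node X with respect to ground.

V_th ≈ 2.99 V, R_th ≈ 30.1 kΩ

V_th is the unloaded tap voltage: V_in · R2/(R1+R2) = 5.79 × 0.5162 = 2.989 V.
Zeroing V_in shorts the top of R1 to ground, so R_th = R1 ‖ R2 = 30.14 kΩ.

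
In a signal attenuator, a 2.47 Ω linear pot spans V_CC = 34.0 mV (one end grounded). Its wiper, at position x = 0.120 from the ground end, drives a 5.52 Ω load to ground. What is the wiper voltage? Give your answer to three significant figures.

Split the track: R_lower = x·R_p = 0.2964 Ω, R_upper = (1−x)·R_p = 2.174 Ω.
R_L loads the lower segment: effective lower R = 0.2813 Ω.
V_out = 34.0 × 0.2813/(2.174 + 0.2813) = 3.896 mV.

V_out ≈ 3.90 mV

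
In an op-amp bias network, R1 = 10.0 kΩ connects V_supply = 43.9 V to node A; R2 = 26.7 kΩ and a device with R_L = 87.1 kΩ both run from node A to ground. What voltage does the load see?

The load sits in parallel with R2, giving an effective lower resistance R2' = R2·R_L/(R2+R_L) = 20.44 kΩ.
Then V_out = V_supply · R2'/(R1 + R2') = 43.9 × 20.44/30.44 = 29.48 V.
(Unloaded it would be 31.9 V; the load pulls it down.)

V_out ≈ 29.5 V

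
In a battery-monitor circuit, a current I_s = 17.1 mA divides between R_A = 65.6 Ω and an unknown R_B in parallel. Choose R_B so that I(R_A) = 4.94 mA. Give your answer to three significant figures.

R_B ≈ 26.6 Ω

The fraction through R_A equals R_B/(R_A+R_B).
With f = 0.2889, R_B = R_A · f/(1−f) = 65.6 × 0.4062 = 26.65 Ω.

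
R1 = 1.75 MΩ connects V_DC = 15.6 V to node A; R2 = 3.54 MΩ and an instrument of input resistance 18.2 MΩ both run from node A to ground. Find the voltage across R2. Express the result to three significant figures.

R2 ‖ R_L = (3.54 × 18.2)/(3.54 + 18.2) = 2.964 MΩ.
Voltage divider with the loaded lower leg: V_out = 15.6 × 2.964/(1.75 + 2.964) = 15.6 × 0.6287 = 9.808 V.

V_out ≈ 9.81 V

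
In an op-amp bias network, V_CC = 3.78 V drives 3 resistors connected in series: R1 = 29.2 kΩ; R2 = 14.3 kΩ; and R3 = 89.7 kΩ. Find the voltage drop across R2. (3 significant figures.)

V ≈ 0.406 V

Series total: ΣR = 29.2 + 14.3 + 89.7 = 133.2 kΩ.
Voltage divider: V = V_CC · (14.30 / 133.2) = 3.78 × 0.1074 = 0.4058 V.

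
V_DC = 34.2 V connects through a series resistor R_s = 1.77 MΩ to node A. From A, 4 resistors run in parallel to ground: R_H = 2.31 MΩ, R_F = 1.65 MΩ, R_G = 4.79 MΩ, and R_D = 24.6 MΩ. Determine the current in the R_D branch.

I ≈ 0.424 µA

Equivalent of the parallel group: R_p = 0.7762 MΩ.
V_A by voltage divider: V_A = 34.2 × 0.7762/(1.77 + 0.7762) = 10.43 V.
Branch current I = V_A/R_D = 10.43/24.6 = 0.4238 µA.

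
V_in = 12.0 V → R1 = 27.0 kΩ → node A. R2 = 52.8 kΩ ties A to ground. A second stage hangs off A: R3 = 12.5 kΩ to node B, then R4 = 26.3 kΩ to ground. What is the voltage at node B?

V_B ≈ 3.69 V

Looking into the second stage from A: R3 + R4 = 38.80 kΩ appears in parallel with R2.
R2 ‖ (R3+R4) = 22.37 kΩ.
V_A = 12.0 × 22.37/(27.0 + 22.37) = 5.437 V.
Stage 2 is unloaded, so V_B = V_A · R4/(R3+R4) = 5.437 × 26.3/38.80 = 3.685 V.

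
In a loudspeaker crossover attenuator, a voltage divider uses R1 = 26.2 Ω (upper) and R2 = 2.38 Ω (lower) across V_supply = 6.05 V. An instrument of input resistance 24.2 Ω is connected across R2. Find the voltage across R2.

First combine the lower leg with the load: R2 ‖ R_L = 2.167 Ω.
Now apply the divider: V_out = 6.05 × 0.07639 = 0.4621 V.

V_out ≈ 0.462 V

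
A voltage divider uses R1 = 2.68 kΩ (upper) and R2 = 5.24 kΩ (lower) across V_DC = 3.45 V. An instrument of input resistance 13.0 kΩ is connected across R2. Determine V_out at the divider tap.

R2 ‖ R_L = (5.24 × 13.0)/(5.24 + 13.0) = 3.735 kΩ.
Voltage divider with the loaded lower leg: V_out = 3.45 × 3.735/(2.68 + 3.735) = 3.45 × 0.5822 = 2.009 V.

V_out ≈ 2.01 V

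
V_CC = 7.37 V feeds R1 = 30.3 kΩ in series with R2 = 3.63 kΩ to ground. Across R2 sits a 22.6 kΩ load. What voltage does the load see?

First combine the lower leg with the load: R2 ‖ R_L = 3.128 kΩ.
Now apply the divider: V_out = 7.37 × 0.09356 = 0.6896 V.

V_out ≈ 0.690 V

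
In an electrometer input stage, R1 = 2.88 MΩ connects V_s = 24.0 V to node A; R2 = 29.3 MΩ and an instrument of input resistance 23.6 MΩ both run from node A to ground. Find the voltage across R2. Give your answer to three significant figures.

The load sits in parallel with R2, giving an effective lower resistance R2' = R2·R_L/(R2+R_L) = 13.07 MΩ.
Voltage divider with the loaded lower leg: V_out = 24.0 × 13.07/(2.88 + 13.07) = 24.0 × 0.8195 = 19.67 V.

V_out ≈ 19.7 V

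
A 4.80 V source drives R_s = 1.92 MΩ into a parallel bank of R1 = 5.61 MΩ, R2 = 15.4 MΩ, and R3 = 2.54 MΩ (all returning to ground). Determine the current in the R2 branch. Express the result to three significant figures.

I ≈ 0.140 µA

Equivalent of the parallel group: R_p = 1.570 MΩ.
V_A = 4.80 × 1.570/3.490 = 2.159 V.
Branch current I = V_A/R2 = 2.159/15.4 = 0.1402 µA.
(Equivalently: I_total = 1.375 µA, then current-divider fraction G_k/ΣG = 0.1020.)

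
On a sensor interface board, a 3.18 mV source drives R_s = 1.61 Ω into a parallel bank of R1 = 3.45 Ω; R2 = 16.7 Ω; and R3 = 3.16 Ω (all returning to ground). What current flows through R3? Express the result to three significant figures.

I ≈ 0.486 mA

Equivalent of the parallel group: R_p = 1.501 Ω.
V_A by voltage divider: V_A = 3.18 × 1.501/(1.61 + 1.501) = 1.534 mV.
Branch current I = V_A/R3 = 1.534/3.16 = 0.4855 mA.
(Check via current divider: I_total = 1.022 mA; share G_k/ΣG = 0.4750 → same result.)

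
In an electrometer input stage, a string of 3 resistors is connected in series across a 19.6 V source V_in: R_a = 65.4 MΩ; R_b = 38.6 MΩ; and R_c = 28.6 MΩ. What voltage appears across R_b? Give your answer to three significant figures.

Series total: ΣR = 65.4 + 38.6 + 28.6 = 132.6 MΩ.
V = V_in · R/ΣR = 19.6 × 0.2911 = 5.706 V.

V ≈ 5.71 V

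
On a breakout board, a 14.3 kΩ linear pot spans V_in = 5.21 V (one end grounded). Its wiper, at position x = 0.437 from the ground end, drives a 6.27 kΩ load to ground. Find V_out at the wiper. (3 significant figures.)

Lower segment x·R_p = 6.249 kΩ; upper segment (1−x)·R_p = 8.051 kΩ.
R_L loads the lower segment: effective lower R = 3.130 kΩ.
Then V_out = V_in · 3.130/(8.051 + 3.130) = 1.458 V.
(Unloaded: V_out = x·V_in = 2.28 V.)

V_out ≈ 1.46 V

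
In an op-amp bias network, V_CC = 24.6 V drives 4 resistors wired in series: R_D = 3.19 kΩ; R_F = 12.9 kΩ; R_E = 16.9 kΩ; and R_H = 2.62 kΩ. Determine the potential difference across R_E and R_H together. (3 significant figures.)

V ≈ 13.5 V

Series total: ΣR = 3.19 + 12.9 + 16.9 + 2.62 = 35.61 kΩ.
R_{R_E..R_H} = 16.9 + 2.62 = 19.52 kΩ.
V = V_CC · R/ΣR = 24.6 × 0.5482 = 13.48 V.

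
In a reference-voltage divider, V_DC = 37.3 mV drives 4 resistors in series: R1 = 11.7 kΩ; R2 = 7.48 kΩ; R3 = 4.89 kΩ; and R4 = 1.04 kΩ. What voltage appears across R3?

V ≈ 7.26 mV

Series total: ΣR = 11.7 + 7.48 + 4.89 + 1.04 = 25.11 kΩ.
Voltage divider: V = V_DC · (4.890 / 25.11) = 37.3 × 0.1947 = 7.264 mV.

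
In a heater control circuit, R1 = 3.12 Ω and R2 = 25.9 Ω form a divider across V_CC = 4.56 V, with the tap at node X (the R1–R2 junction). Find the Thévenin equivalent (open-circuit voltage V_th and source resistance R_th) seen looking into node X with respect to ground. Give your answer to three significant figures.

With X open, the divider is unloaded: V_th = 4.56 × 25.9/29.02 = 4.070 V.
Zeroing V_CC shorts the top of R1 to ground, so R_th = R1 ‖ R2 = 2.785 Ω.

V_th ≈ 4.07 V, R_th ≈ 2.78 Ω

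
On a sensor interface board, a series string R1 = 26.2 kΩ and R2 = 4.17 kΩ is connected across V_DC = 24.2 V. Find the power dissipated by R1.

P ≈ 16.6 mW

The common current is I = 24.2/30.37 = 0.7968 mA.
P = I²R = 0.6350 × 26.2 = 16.64 mW.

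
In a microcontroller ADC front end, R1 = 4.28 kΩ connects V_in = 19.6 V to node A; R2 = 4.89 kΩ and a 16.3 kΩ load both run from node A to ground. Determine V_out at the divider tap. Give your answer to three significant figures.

R2 ‖ R_L = (4.89 × 16.3)/(4.89 + 16.3) = 3.762 kΩ.
Now apply the divider: V_out = 19.6 × 0.4678 = 9.168 V.

V_out ≈ 9.17 V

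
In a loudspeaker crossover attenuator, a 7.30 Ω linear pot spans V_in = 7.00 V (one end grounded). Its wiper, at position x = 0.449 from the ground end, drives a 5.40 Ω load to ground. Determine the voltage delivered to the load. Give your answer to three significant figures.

The pot divides into 4.022 Ω above the wiper and 3.278 Ω below.
Lower segment in parallel with the load: 3.278 ‖ 5.40 = 2.040 Ω.
Loaded-divider output: V_out = 7.00 × 0.3365 = 2.355 V.

V_out ≈ 2.36 V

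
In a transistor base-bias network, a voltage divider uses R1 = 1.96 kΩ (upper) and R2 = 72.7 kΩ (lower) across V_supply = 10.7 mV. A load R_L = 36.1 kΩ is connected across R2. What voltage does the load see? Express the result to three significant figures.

V_out ≈ 9.90 mV

First combine the lower leg with the load: R2 ‖ R_L = 24.12 kΩ.
Now apply the divider: V_out = 10.7 × 0.9249 = 9.896 mV.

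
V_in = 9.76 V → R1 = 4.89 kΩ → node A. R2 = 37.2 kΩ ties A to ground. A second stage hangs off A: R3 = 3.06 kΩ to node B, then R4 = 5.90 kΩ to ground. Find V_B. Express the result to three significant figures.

V_B ≈ 3.83 V

Node A sees R2 in parallel with the series input of stage 2, R3 + R4 = 8.960 kΩ.
R2 ‖ (R3+R4) = 7.221 kΩ.
First divider: V_A = V_in · 7.221/(4.89 + 7.221) = 5.819 V.
Then the unloaded second divider: V_B = V_A × R4/(R3+R4) = 5.819 × 0.6585 = 3.832 V.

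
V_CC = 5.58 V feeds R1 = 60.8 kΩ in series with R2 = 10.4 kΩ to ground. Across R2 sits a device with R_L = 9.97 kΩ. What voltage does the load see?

V_out ≈ 0.431 V

R2 ‖ R_L = (10.4 × 9.97)/(10.4 + 9.97) = 5.090 kΩ.
Voltage divider with the loaded lower leg: V_out = 5.58 × 5.090/(60.8 + 5.090) = 5.58 × 0.07725 = 0.4311 V.
(Unloaded it would be 0.815 V; the load pulls it down.)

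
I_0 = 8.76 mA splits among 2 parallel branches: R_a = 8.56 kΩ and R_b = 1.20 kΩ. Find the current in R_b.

I ≈ 7.68 mA

For two parallel branches, I_k = I_0 · (other R)/(sum of R).
I(R_b) = 8.76 × 8.56/(8.56 + 1.20) = 8.76 × 0.8770 = 7.683 mA.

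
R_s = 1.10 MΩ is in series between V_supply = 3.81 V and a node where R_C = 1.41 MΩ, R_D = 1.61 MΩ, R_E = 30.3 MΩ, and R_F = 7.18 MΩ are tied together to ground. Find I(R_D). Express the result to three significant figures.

I ≈ 0.892 µA

Equivalent of the parallel group: R_p = 0.6655 MΩ.
V_A = 3.81 × 0.6655/1.766 = 1.436 V.
I(R_D) = V_A / R_D = 1.436/1.61 = 0.8920 µA.
(Check via current divider: I_total = 2.158 µA; share G_k/ΣG = 0.4134 → same result.)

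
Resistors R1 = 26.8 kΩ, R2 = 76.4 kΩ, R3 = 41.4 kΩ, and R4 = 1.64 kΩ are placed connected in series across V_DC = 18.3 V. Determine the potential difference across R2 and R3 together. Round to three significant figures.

Series total: ΣR = 26.8 + 76.4 + 41.4 + 1.64 = 146.2 kΩ.
R_{R2..R3} = 76.4 + 41.4 = 117.8 kΩ.
By the voltage-divider rule, V = 18.3 × 117.8/146.2 = 14.74 V.

V ≈ 14.7 V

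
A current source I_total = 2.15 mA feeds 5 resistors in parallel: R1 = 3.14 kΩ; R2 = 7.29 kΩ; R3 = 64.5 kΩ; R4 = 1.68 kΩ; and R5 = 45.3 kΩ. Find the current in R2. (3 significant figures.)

Conductances: ΣG = 1/3.14 + 1/7.29 + 1/64.5 + 1/1.68 + 1/45.3 = 1.088 (1/kΩ).
By the current-divider rule, I = I_total · G_k/ΣG = 2.15 × 0.1260 = 0.2710 mA.

I ≈ 0.271 mA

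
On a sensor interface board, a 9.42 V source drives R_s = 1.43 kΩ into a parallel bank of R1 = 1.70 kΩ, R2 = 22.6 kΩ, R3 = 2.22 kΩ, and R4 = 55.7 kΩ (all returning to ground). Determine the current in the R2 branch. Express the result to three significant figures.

I ≈ 0.162 mA

Parallel bank: R_p = 1/(1/1.70 + 1/22.6 + 1/2.22 + 1/55.7) = 0.9084 kΩ.
Node voltage V_A = V_CC · R_p/(R_s + R_p) = 9.42 × 0.3885 = 3.659 V.
Branch current I = V_A/R2 = 3.659/22.6 = 0.1619 mA.
(Check via current divider: I_total = 4.028 mA; share G_k/ΣG = 0.04019 → same result.)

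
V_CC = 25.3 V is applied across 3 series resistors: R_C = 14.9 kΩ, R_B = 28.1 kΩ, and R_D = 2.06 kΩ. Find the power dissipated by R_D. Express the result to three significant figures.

P ≈ 0.649 mW

Series current I = V_CC/ΣR = 25.3/45.06 = 0.5615 mA.
P = I²R = 0.3153 × 2.06 = 0.6494 mW.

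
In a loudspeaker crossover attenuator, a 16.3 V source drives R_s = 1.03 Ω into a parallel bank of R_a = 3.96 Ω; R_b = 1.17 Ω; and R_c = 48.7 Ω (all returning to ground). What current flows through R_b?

Equivalent of the parallel group: R_p = 0.8867 Ω.
V_A = 16.3 × 0.8867/1.917 = 7.541 V.
I(R_b) = V_A / R_b = 7.541/1.17 = 6.445 A.

I ≈ 6.45 A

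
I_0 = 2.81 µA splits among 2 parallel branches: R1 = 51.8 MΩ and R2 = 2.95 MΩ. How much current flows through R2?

I ≈ 2.66 µA

With just two branches, the current splits inversely with resistance.
So I = 2.81 × 51.8/54.75 = 2.659 µA.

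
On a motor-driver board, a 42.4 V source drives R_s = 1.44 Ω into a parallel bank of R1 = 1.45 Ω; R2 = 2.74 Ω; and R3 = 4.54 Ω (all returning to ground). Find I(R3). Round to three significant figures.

Combine the parallel branches: R_p = (1/1.45 + 1/2.74 + 1/4.54)⁻¹ = 0.7844 Ω.
V_A by voltage divider: V_A = 42.4 × 0.7844/(1.44 + 0.7844) = 14.95 V.
Branch current I = V_A/R3 = 14.95/4.54 = 3.293 A.
(Check via current divider: I_total = 19.06 A; share G_k/ΣG = 0.1728 → same result.)

I ≈ 3.29 A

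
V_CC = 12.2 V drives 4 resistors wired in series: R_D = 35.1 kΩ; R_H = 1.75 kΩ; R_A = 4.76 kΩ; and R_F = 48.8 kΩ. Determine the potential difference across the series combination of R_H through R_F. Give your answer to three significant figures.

ΣR = 35.1 + 1.75 + 4.76 + 48.8 = 90.41 kΩ.
R_{R_H..R_F} = 1.75 + 4.76 + 48.8 = 55.31 kΩ.
Voltage divider: V = V_CC · (55.31 / 90.41) = 12.2 × 0.6118 = 7.464 V.

V ≈ 7.46 V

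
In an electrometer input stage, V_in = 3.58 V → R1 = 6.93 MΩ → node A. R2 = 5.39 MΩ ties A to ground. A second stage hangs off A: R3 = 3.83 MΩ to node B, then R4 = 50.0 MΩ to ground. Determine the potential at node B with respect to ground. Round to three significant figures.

Looking into the second stage from A: R3 + R4 = 53.83 MΩ appears in parallel with R2.
R2 ‖ (R3+R4) = 4.899 MΩ.
First divider: V_A = V_in · 4.899/(6.93 + 4.899) = 1.483 V.
Then the unloaded second divider: V_B = V_A × R4/(R3+R4) = 1.483 × 0.9289 = 1.377 V.

V_B ≈ 1.38 V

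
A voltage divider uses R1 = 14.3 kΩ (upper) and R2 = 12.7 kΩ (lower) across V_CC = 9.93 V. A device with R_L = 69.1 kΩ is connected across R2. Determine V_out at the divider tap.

R2 ‖ R_L = (12.7 × 69.1)/(12.7 + 69.1) = 10.73 kΩ.
Then V_out = V_CC · R2'/(R1 + R2') = 9.93 × 10.73/25.03 = 4.256 V.
(Unloaded it would be 4.67 V; the load pulls it down.)

V_out ≈ 4.26 V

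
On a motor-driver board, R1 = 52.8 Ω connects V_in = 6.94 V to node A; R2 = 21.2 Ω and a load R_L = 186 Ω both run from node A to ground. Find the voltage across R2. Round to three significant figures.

First combine the lower leg with the load: R2 ‖ R_L = 19.03 Ω.
Voltage divider with the loaded lower leg: V_out = 6.94 × 19.03/(52.8 + 19.03) = 6.94 × 0.2649 = 1.839 V.
(Unloaded it would be 1.99 V; the load pulls it down.)

V_out ≈ 1.84 V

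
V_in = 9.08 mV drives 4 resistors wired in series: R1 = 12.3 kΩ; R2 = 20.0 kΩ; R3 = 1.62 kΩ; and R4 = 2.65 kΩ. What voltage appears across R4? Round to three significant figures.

V ≈ 0.658 mV

ΣR = 12.3 + 20.0 + 1.62 + 2.65 = 36.57 kΩ.
By the voltage-divider rule, V = 9.08 × 2.650/36.57 = 0.6580 mV.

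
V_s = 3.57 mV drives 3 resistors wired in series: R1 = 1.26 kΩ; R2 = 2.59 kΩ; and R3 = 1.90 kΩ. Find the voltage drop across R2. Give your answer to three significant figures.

ΣR = 1.26 + 2.59 + 1.90 = 5.750 kΩ.
Voltage divider: V = V_s · (2.590 / 5.750) = 3.57 × 0.4504 = 1.608 mV.

V ≈ 1.61 mV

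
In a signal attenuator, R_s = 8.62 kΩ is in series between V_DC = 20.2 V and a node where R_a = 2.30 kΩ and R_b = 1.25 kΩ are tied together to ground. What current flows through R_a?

Parallel bank: R_p = 1/(1/2.30 + 1/1.25) = 0.8099 kΩ.
V_A = 20.2 × 0.8099/9.430 = 1.735 V.
I(R_a) = V_A / R_a = 1.735/2.30 = 0.7543 mA.

I ≈ 0.754 mA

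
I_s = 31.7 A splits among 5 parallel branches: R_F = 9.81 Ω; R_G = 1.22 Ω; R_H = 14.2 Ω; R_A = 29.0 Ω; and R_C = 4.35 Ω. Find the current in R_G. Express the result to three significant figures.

Total conductance ΣG = 1/9.81 + 1/1.22 + 1/14.2 + 1/29.0 + 1/4.35 = 1.256 (units of 1/Ω).
Current divider: I(R_G) = I_s · G_k/ΣG = 31.7 × (0.8197/1.256) = 31.7 × 0.6524 = 20.68 A.

I ≈ 20.7 A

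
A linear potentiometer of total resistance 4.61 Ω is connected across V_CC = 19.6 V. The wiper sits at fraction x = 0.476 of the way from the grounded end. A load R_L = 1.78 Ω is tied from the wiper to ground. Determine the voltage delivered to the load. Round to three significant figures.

Split the track: R_lower = x·R_p = 2.194 Ω, R_upper = (1−x)·R_p = 2.416 Ω.
R_L loads the lower segment: effective lower R = 0.9828 Ω.
Loaded-divider output: V_out = 19.6 × 0.2892 = 5.668 V.

V_out ≈ 5.67 V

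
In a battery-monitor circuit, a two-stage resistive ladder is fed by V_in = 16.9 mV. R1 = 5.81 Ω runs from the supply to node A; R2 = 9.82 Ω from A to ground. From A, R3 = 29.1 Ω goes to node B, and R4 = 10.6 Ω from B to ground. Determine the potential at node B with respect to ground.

Looking into the second stage from A: R3 + R4 = 39.70 Ω appears in parallel with R2.
Effective lower resistance at A: R2 ‖ 39.70 = 7.873 Ω.
V_A = 16.9 × 7.873/(5.81 + 7.873) = 9.724 mV.
Stage 2 is unloaded, so V_B = V_A · R4/(R3+R4) = 9.724 × 10.6/39.70 = 2.596 mV.

V_B ≈ 2.60 mV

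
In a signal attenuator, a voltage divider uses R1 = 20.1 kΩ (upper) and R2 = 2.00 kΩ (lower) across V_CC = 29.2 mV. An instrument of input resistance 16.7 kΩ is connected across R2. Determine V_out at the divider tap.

V_out ≈ 2.38 mV

First combine the lower leg with the load: R2 ‖ R_L = 1.786 kΩ.
Then V_out = V_CC · R2'/(R1 + R2') = 29.2 × 1.786/21.89 = 2.383 mV.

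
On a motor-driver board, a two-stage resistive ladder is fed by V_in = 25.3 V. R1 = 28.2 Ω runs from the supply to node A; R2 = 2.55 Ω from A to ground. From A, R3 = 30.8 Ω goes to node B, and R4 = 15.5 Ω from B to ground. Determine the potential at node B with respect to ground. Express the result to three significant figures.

V_B ≈ 0.669 V

The second stage (R3 + R4 = 46.30 Ω) loads node A in parallel with R2.
Effective lower resistance at A: R2 ‖ 46.30 = 2.417 Ω.
First divider: V_A = V_in · 2.417/(28.2 + 2.417) = 1.997 V.
V_B = V_A × 0.3348 = 0.6686 V.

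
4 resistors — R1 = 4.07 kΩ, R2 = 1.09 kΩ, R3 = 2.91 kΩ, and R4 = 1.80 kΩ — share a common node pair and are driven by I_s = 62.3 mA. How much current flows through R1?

I ≈ 7.42 mA

ΣG = 1/4.07 + 1/1.09 + 1/2.91 + 1/1.80 = 2.062.
Current divider: I(R1) = I_s · G_k/ΣG = 62.3 × (0.2457/2.062) = 62.3 × 0.1191 = 7.422 mA.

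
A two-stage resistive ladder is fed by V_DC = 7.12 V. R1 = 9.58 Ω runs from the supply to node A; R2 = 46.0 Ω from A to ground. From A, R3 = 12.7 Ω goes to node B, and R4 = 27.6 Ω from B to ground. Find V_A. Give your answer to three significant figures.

Looking into the second stage from A: R3 + R4 = 40.30 Ω appears in parallel with R2.
R2 ‖ (R3+R4) = 21.48 Ω.
So V_A = 7.12 × 0.6916 = 4.924 V.

V_A ≈ 4.92 V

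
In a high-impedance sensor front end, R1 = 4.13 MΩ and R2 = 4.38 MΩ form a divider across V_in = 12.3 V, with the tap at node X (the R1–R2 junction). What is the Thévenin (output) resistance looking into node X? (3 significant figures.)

R_th ≈ 2.13 MΩ

With V_in suppressed (replaced by a short), R_th = R1 ‖ R2 = (4.130 × 4.38)/(4.130 + 4.38) = 2.126 MΩ.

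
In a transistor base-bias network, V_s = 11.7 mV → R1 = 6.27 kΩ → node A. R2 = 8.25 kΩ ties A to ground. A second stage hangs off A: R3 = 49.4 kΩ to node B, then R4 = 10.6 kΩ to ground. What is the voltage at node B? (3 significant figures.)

Looking into the second stage from A: R3 + R4 = 60.00 kΩ appears in parallel with R2.
Effective lower resistance at A: R2 ‖ 60.00 = 7.253 kΩ.
First divider: V_A = V_s · 7.253/(6.27 + 7.253) = 6.275 mV.
Stage 2 is unloaded, so V_B = V_A · R4/(R3+R4) = 6.275 × 10.6/60.00 = 1.109 mV.

V_B ≈ 1.11 mV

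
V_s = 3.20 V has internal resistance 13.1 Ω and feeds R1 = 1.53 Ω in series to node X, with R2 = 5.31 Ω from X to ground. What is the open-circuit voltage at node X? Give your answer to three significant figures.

R1' = 13.1 + 1.53 = 14.63 Ω (source resistance + R1).
Open-circuit (no load on X): V_th = V_s · R2/(R1' + R2) = 3.20 × 5.31/(14.63 + 5.31) = 0.8522 V.

V_th ≈ 0.852 V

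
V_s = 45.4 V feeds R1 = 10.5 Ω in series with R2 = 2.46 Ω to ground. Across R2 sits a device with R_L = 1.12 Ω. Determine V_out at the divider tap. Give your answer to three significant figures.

V_out ≈ 3.10 V

First combine the lower leg with the load: R2 ‖ R_L = 0.7696 Ω.
Now apply the divider: V_out = 45.4 × 0.06829 = 3.100 V.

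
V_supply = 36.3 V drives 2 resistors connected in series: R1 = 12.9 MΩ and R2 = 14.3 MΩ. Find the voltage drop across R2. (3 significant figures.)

V ≈ 19.1 V

Series total: ΣR = 12.9 + 14.3 = 27.20 MΩ.
Voltage divider: V = V_supply · (14.30 / 27.20) = 36.3 × 0.5257 = 19.08 V.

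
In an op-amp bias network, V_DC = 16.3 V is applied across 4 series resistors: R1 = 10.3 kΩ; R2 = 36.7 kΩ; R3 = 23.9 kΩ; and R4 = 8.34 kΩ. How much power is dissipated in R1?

Series current I = V_DC/ΣR = 16.3/79.24 = 0.2057 mA.
P(R1) = I²·R1 = (0.2057)² × 10.3 = 0.4358 mW.

P ≈ 0.436 mW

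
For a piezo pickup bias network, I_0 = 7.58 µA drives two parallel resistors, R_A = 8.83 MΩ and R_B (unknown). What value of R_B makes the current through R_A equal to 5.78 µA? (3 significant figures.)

Two-branch current divider: I_A = I_0 · R_B/(R_A + R_B).
5.78/7.58 = R_B/(R_A + R_B) → R_B = R_A · (0.7625)/(1 − 0.7625) = 8.83 × 3.211 = 28.35 MΩ.

R_B ≈ 28.4 MΩ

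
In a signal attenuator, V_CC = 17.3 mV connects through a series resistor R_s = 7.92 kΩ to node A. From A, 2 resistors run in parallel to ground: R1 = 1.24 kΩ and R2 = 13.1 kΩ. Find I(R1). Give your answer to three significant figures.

Equivalent of the parallel group: R_p = 1.133 kΩ.
V_A by voltage divider: V_A = 17.3 × 1.133/(7.92 + 1.133) = 2.165 mV.
Branch current I = V_A/R1 = 2.165/1.24 = 1.746 µA.
(Check via current divider: I_total = 1.911 µA; share G_k/ΣG = 0.9135 → same result.)

I ≈ 1.75 µA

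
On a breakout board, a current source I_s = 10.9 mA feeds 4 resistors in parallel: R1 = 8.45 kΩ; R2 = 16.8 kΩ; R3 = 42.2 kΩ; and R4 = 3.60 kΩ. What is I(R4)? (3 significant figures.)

I ≈ 6.32 mA

Conductances: ΣG = 1/8.45 + 1/16.8 + 1/42.2 + 1/3.60 = 0.4793 (1/kΩ).
R4 takes the fraction G_k/ΣG = 0.2778/0.4793 = 0.5795, so I = 10.9 × 0.5795 = 6.317 mA.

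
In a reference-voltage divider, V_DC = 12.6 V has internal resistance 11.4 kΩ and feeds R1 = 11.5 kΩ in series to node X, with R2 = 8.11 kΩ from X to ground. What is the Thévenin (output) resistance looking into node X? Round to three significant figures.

R_th ≈ 5.99 kΩ

R1' = 11.4 + 11.5 = 22.90 kΩ (source resistance + R1).
With V_DC suppressed (replaced by a short), R_th = R1' ‖ R2 = (22.90 × 8.11)/(22.90 + 8.11) = 5.989 kΩ.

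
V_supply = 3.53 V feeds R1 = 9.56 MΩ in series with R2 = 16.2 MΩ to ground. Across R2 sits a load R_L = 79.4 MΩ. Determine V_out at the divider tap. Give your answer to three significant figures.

V_out ≈ 2.06 V

The load sits in parallel with R2, giving an effective lower resistance R2' = R2·R_L/(R2+R_L) = 13.45 MΩ.
Voltage divider with the loaded lower leg: V_out = 3.53 × 13.45/(9.56 + 13.45) = 3.53 × 0.5846 = 2.064 V.
(Unloaded it would be 2.22 V; the load pulls it down.)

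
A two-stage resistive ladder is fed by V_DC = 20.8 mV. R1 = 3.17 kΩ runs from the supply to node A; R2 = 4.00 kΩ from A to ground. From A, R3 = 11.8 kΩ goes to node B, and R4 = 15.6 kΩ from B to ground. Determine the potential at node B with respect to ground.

Looking into the second stage from A: R3 + R4 = 27.40 kΩ appears in parallel with R2.
Effective lower resistance at A: R2 ‖ 27.40 = 3.490 kΩ.
V_A = 20.8 × 3.490/(3.17 + 3.490) = 10.90 mV.
V_B = V_A × 0.5693 = 6.206 mV.

V_B ≈ 6.21 mV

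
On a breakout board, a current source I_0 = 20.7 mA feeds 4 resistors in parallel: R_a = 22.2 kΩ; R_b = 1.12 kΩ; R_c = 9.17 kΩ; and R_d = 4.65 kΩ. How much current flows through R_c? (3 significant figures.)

Conductances: ΣG = 1/22.2 + 1/1.12 + 1/9.17 + 1/4.65 = 1.262 (1/kΩ).
Current divider: I(R_c) = I_0 · G_k/ΣG = 20.7 × (0.1091/1.262) = 20.7 × 0.08641 = 1.789 mA.

I ≈ 1.79 mA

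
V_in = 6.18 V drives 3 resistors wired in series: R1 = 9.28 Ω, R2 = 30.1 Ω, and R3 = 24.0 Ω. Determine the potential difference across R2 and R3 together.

V ≈ 5.28 V

ΣR = 9.28 + 30.1 + 24.0 = 63.38 Ω.
R_{R2..R3} = 30.1 + 24.0 = 54.10 Ω.
By the voltage-divider rule, V = 6.18 × 54.10/63.38 = 5.275 V.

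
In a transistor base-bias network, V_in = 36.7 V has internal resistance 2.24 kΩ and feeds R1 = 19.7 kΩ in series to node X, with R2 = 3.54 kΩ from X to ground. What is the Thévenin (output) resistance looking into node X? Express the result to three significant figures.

R1' = 2.24 + 19.7 = 21.94 kΩ (source resistance + R1).
Zeroing V_in shorts the top of R1' to ground, so R_th = R1' ‖ R2 = 3.048 kΩ.

R_th ≈ 3.05 kΩ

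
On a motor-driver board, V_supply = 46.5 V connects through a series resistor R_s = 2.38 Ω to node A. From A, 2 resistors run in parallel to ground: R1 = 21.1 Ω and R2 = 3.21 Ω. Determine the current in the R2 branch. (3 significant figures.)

Combine the parallel branches: R_p = (1/21.1 + 1/3.21)⁻¹ = 2.786 Ω.
V_A = 46.5 × 2.786/5.166 = 25.08 V.
Branch current I = V_A/R2 = 25.08/3.21 = 7.812 A.

I ≈ 7.81 A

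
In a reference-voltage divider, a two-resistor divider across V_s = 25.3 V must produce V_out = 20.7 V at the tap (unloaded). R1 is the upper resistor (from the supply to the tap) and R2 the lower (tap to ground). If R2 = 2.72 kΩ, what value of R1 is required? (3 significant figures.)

R1 ≈ 0.604 kΩ

Required fraction k = V_out/V_s = 0.8182.
R1 = R2·(1/k − 1) = 2.72 × 0.2222 = 0.6044 kΩ.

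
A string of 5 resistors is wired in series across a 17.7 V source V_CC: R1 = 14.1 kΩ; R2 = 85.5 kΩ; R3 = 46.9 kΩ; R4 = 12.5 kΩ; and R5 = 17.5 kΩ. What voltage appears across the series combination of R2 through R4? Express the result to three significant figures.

V ≈ 14.5 V

Total series resistance ΣR = 14.1 + 85.5 + 46.9 + 12.5 + 17.5 = 176.5 kΩ.
R_{R2..R4} = 85.5 + 46.9 + 12.5 = 144.9 kΩ.
By the voltage-divider rule, V = 17.7 × 144.9/176.5 = 14.53 V.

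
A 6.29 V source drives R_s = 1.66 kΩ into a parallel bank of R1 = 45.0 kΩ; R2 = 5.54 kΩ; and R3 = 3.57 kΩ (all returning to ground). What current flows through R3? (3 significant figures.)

I ≈ 0.978 mA

Combine the parallel branches: R_p = (1/45.0 + 1/5.54 + 1/3.57)⁻¹ = 2.071 kΩ.
V_A by voltage divider: V_A = 6.29 × 2.071/(1.66 + 2.071) = 3.492 V.
Branch current I = V_A/R3 = 3.492/3.57 = 0.9780 mA.
(Equivalently: I_total = 1.686 mA, then current-divider fraction G_k/ΣG = 0.5801.)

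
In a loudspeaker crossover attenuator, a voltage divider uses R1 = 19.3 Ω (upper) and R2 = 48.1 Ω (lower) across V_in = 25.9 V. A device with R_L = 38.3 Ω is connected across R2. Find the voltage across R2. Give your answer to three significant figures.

First combine the lower leg with the load: R2 ‖ R_L = 21.32 Ω.
Voltage divider with the loaded lower leg: V_out = 25.9 × 21.32/(19.3 + 21.32) = 25.9 × 0.5249 = 13.59 V.

V_out ≈ 13.6 V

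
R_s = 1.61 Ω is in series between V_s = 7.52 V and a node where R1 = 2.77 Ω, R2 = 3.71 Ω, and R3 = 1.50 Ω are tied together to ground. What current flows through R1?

Combine the parallel branches: R_p = (1/2.77 + 1/3.71 + 1/1.50)⁻¹ = 0.7709 Ω.
V_A = 7.52 × 0.7709/2.381 = 2.435 V.
I(R1) = V_A / R1 = 2.435/2.77 = 0.8790 A.

I ≈ 0.879 A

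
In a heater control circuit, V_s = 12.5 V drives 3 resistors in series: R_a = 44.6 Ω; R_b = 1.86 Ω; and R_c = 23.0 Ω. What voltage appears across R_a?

V ≈ 8.03 V

Series total: ΣR = 44.6 + 1.86 + 23.0 = 69.46 Ω.
Voltage divider: V = V_s · (44.60 / 69.46) = 12.5 × 0.6421 = 8.026 V.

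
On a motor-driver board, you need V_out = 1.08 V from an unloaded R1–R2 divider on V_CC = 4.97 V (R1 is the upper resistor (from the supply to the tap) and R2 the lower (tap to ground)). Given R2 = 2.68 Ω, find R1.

R1 ≈ 9.65 Ω

The divider ratio is R2/(R1+R2) = 1.08/4.97 = 0.2173.
Rearranging, R1 = R2·(1−k)/k = 2.68 × 3.602 = 9.653 Ω.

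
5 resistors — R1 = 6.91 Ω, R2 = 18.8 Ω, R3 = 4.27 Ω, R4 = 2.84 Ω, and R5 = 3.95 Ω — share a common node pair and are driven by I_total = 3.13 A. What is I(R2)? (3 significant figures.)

I ≈ 0.160 A

ΣG = 1/6.91 + 1/18.8 + 1/4.27 + 1/2.84 + 1/3.95 = 1.037.
R2 takes the fraction G_k/ΣG = 0.05319/1.037 = 0.05127, so I = 3.13 × 0.05127 = 0.1605 A.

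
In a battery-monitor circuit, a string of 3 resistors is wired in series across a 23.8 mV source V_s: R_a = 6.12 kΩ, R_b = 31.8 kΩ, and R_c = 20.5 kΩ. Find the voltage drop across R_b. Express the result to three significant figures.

Series total: ΣR = 6.12 + 31.8 + 20.5 = 58.42 kΩ.
By the voltage-divider rule, V = 23.8 × 31.80/58.42 = 12.96 mV.

V ≈ 13.0 mV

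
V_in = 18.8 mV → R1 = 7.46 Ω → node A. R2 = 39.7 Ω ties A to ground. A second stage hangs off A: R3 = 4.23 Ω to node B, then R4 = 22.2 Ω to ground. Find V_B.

The second stage (R3 + R4 = 26.43 Ω) loads node A in parallel with R2.
R2 ‖ (R3+R4) = 15.87 Ω.
So V_A = 18.8 × 0.6802 = 12.79 mV.
V_B = V_A × 0.8400 = 10.74 mV.

V_B ≈ 10.7 mV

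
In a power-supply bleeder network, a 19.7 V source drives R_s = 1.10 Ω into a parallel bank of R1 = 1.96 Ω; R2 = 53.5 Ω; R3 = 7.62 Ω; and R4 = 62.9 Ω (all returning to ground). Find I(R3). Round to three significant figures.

Parallel bank: R_p = 1/(1/1.96 + 1/53.5 + 1/7.62 + 1/62.9) = 1.479 Ω.
Node voltage V_A = V_supply · R_p/(R_s + R_p) = 19.7 × 0.5735 = 11.30 V.
I(R3) = V_A / R3 = 11.30/7.62 = 1.483 A.

I ≈ 1.48 A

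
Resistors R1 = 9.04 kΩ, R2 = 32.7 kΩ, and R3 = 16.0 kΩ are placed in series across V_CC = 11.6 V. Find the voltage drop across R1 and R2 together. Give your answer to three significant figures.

V ≈ 8.39 V

ΣR = 9.04 + 32.7 + 16.0 = 57.74 kΩ.
R_{R1..R2} = 9.04 + 32.7 = 41.74 kΩ.
By the voltage-divider rule, V = 11.6 × 41.74/57.74 = 8.386 V.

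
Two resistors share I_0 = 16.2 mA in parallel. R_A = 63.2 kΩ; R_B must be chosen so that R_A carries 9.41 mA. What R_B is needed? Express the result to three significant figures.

The fraction through R_A equals R_B/(R_A+R_B).
9.41/16.2 = R_B/(R_A + R_B) → R_B = R_A · (0.5809)/(1 − 0.5809) = 63.2 × 1.386 = 87.59 kΩ.

R_B ≈ 87.6 kΩ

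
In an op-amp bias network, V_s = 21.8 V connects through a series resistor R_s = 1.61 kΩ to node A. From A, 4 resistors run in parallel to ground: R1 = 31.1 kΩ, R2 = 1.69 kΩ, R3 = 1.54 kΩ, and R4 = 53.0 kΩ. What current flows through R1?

I ≈ 0.228 mA

Parallel bank: R_p = 1/(1/31.1 + 1/1.69 + 1/1.54 + 1/53.0) = 0.7739 kΩ.
Node voltage V_A = V_s · R_p/(R_s + R_p) = 21.8 × 0.3246 = 7.077 V.
I(R1) = V_A / R1 = 7.077/31.1 = 0.2276 mA.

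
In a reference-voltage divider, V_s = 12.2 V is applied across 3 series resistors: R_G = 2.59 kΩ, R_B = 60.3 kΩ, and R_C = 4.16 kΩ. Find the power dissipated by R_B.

P ≈ 2.00 mW

Series current I = V_s/ΣR = 12.2/67.05 = 0.1820 mA.
P(R_B) = I²·R_B = (0.1820)² × 60.3 = 1.996 mW.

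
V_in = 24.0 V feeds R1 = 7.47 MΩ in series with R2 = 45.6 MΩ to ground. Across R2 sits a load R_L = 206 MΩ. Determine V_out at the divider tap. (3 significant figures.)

V_out ≈ 20.0 V

R2 ‖ R_L = (45.6 × 206)/(45.6 + 206) = 37.34 MΩ.
Then V_out = V_in · R2'/(R1 + R2') = 24.0 × 37.34/44.81 = 20.00 V.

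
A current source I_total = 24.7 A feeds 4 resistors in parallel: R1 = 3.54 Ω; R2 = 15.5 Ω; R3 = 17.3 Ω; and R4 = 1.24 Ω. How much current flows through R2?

ΣG = 1/3.54 + 1/15.5 + 1/17.3 + 1/1.24 = 1.211.
By the current-divider rule, I = I_total · G_k/ΣG = 24.7 × 0.05326 = 1.316 A.

I ≈ 1.32 A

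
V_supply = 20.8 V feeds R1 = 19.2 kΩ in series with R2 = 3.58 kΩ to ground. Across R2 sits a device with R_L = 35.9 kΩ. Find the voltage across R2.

The load sits in parallel with R2, giving an effective lower resistance R2' = R2·R_L/(R2+R_L) = 3.255 kΩ.
Then V_out = V_supply · R2'/(R1 + R2') = 20.8 × 3.255/22.46 = 3.015 V.
(Unloaded it would be 3.27 V; the load pulls it down.)

V_out ≈ 3.02 V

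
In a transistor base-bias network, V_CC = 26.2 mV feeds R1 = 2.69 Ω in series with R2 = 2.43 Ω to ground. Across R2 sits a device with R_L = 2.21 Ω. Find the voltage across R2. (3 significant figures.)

V_out ≈ 7.88 mV

R2 ‖ R_L = (2.43 × 2.21)/(2.43 + 2.21) = 1.157 Ω.
Now apply the divider: V_out = 26.2 × 0.3008 = 7.882 mV.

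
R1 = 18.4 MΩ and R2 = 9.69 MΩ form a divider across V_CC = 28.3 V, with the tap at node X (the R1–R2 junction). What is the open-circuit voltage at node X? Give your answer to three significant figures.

V_th ≈ 9.76 V

V_th is the unloaded tap voltage: V_CC · R2/(R1+R2) = 28.3 × 0.3450 = 9.762 V.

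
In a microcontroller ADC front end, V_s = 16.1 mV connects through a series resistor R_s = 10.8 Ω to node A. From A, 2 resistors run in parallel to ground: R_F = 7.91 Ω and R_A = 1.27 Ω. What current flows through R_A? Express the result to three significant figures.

I ≈ 1.17 mA

Equivalent of the parallel group: R_p = 1.094 Ω.
Node voltage V_A = V_s · R_p/(R_s + R_p) = 16.1 × 0.09200 = 1.481 mV.
I(R_A) = V_A / R_A = 1.481/1.27 = 1.166 mA.
(Equivalently: I_total = 1.354 mA, then current-divider fraction G_k/ΣG = 0.8617.)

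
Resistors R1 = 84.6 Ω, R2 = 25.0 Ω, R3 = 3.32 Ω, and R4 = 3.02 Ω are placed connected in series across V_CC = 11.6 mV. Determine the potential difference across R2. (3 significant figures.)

ΣR = 84.6 + 25.0 + 3.32 + 3.02 = 115.9 Ω.
Voltage divider: V = V_CC · (25.00 / 115.9) = 11.6 × 0.2156 = 2.501 mV.

V ≈ 2.50 mV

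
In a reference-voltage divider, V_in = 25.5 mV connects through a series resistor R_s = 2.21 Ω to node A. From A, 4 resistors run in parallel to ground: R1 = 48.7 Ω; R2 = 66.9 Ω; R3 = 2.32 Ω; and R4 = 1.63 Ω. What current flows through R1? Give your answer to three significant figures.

Parallel bank: R_p = 1/(1/48.7 + 1/66.9 + 1/2.32 + 1/1.63) = 0.9259 Ω.
V_A = 25.5 × 0.9259/3.136 = 7.529 mV.
Branch current I = V_A/R1 = 7.529/48.7 = 0.1546 mA.

I ≈ 0.155 mA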